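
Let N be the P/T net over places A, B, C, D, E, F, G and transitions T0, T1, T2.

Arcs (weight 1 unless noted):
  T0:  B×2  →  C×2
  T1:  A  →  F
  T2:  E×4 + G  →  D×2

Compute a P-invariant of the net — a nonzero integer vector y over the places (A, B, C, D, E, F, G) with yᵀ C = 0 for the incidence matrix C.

Incidence matrix C (rows=places, cols=transitions):
       T0   T1   T2
    A   0   -1    0
    B  -2    0    0
    C   2    0    0
    D   0    0    2
    E   0    0   -4
    F   0    1    0
    G   0    0   -1

Candidate y = [0, 1, 1, 0, 0, 0, 0]; check y·C column-wise:
  col T0: 1·-2 + 1·2 = 0
  col T1: 0·-1 + 1·0 + 1·0 + 0·1 = 0
  col T2: 1·0 + 1·0 + 0·2 + 0·-4 + 0·-1 = 0

y = (A:0, B:1, C:1, D:0, E:0, F:0, G:0)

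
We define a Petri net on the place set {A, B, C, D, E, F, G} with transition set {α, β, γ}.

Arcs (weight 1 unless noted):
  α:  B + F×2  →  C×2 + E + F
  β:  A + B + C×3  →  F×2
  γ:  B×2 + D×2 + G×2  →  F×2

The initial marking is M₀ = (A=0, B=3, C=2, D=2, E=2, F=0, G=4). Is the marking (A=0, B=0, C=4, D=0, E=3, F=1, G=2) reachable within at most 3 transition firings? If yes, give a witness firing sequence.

step 1: fire γ:  (A=0, B=3, C=2, D=2, E=2, F=0, G=4) → (A=0, B=1, C=2, D=0, E=2, F=2, G=2)
step 2: fire α:  (A=0, B=1, C=2, D=0, E=2, F=2, G=2) → (A=0, B=0, C=4, D=0, E=3, F=1, G=2)

YES — reachable via ⟨γ, α⟩ (2 firings)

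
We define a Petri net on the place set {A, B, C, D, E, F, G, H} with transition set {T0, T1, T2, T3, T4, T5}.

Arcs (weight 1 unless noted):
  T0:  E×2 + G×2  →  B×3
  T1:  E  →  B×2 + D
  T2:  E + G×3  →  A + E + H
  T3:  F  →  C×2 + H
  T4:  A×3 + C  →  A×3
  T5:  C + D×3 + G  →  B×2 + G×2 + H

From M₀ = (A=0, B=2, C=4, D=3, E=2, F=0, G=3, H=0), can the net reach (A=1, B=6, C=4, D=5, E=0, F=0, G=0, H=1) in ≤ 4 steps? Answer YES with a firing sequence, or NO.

step 1: fire T1:  (A=0, B=2, C=4, D=3, E=2, F=0, G=3, H=0) → (A=0, B=4, C=4, D=4, E=1, F=0, G=3, H=0)
step 2: fire T2:  (A=0, B=4, C=4, D=4, E=1, F=0, G=3, H=0) → (A=1, B=4, C=4, D=4, E=1, F=0, G=0, H=1)
step 3: fire T1:  (A=1, B=4, C=4, D=4, E=1, F=0, G=0, H=1) → (A=1, B=6, C=4, D=5, E=0, F=0, G=0, H=1)

YES — reachable via ⟨T1, T2, T1⟩ (3 firings)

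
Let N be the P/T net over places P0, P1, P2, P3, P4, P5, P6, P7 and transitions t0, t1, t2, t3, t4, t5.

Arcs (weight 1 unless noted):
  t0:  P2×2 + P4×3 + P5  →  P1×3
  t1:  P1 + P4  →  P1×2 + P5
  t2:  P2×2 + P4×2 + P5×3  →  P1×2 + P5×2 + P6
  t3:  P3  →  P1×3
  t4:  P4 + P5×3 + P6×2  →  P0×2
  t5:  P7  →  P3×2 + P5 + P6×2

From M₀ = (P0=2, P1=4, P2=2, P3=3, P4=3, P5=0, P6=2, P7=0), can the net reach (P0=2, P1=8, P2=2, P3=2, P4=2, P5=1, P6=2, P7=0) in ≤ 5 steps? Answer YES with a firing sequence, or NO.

step 1: fire t1:  (P0=2, P1=4, P2=2, P3=3, P4=3, P5=0, P6=2, P7=0) → (P0=2, P1=5, P2=2, P3=3, P4=2, P5=1, P6=2, P7=0)
step 2: fire t3:  (P0=2, P1=5, P2=2, P3=3, P4=2, P5=1, P6=2, P7=0) → (P0=2, P1=8, P2=2, P3=2, P4=2, P5=1, P6=2, P7=0)

YES — reachable via ⟨t1, t3⟩ (2 firings)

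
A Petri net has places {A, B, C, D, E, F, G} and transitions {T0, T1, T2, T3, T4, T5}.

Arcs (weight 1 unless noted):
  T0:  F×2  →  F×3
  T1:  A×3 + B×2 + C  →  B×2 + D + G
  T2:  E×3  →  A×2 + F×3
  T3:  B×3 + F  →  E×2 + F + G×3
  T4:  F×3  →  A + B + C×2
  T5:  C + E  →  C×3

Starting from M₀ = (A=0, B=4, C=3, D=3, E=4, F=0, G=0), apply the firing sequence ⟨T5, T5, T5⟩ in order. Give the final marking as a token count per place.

step 1: fire T5:  (A=0, B=4, C=3, D=3, E=4, F=0, G=0) → (A=0, B=4, C=5, D=3, E=3, F=0, G=0)
step 2: fire T5:  (A=0, B=4, C=5, D=3, E=3, F=0, G=0) → (A=0, B=4, C=7, D=3, E=2, F=0, G=0)
step 3: fire T5:  (A=0, B=4, C=7, D=3, E=2, F=0, G=0) → (A=0, B=4, C=9, D=3, E=1, F=0, G=0)

(A=0, B=4, C=9, D=3, E=1, F=0, G=0)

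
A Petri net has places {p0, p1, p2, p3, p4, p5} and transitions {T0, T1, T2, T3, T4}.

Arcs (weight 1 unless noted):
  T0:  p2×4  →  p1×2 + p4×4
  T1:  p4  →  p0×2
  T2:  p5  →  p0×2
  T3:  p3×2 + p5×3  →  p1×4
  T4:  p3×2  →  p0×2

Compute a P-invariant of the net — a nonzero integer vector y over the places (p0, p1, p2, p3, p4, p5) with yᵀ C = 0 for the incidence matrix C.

Incidence matrix C (rows=places, cols=transitions):
       T0   T1   T2   T3   T4
   p0   0    2    2    0    2
   p1   2    0    0    4    0
   p2  -4    0    0    0    0
   p3   0    0    0   -2   -2
   p4   4   -1    0    0    0
   p5   0    0   -1   -3    0

Candidate y = [1, 2, 3, 1, 2, 2]; check y·C column-wise:
  col T0: 1·0 + 2·2 + 3·-4 + 1·0 + 2·4 + 2·0 = 0
  col T1: 1·2 + 2·0 + 3·0 + 1·0 + 2·-1 + 2·0 = 0
  col T2: 1·2 + 2·0 + 3·0 + 1·0 + 2·0 + 2·-1 = 0
  col T3: 1·0 + 2·4 + 3·0 + 1·-2 + 2·0 + 2·-3 = 0
  col T4: 1·2 + 2·0 + 3·0 + 1·-2 + 2·0 + 2·0 = 0

y = (p0:1, p1:2, p2:3, p3:1, p4:2, p5:2)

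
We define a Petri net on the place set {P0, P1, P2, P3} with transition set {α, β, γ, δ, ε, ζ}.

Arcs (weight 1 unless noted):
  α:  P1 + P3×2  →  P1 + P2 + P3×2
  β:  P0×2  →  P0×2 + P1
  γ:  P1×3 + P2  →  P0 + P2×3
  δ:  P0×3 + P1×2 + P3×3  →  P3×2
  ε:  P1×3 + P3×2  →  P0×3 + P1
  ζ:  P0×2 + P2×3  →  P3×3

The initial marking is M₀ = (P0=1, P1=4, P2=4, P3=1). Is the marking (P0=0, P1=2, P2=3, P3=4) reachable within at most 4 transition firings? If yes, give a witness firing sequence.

step 1: fire γ:  (P0=1, P1=4, P2=4, P3=1) → (P0=2, P1=1, P2=6, P3=1)
step 2: fire β:  (P0=2, P1=1, P2=6, P3=1) → (P0=2, P1=2, P2=6, P3=1)
step 3: fire ζ:  (P0=2, P1=2, P2=6, P3=1) → (P0=0, P1=2, P2=3, P3=4)

YES — reachable via ⟨γ, β, ζ⟩ (3 firings)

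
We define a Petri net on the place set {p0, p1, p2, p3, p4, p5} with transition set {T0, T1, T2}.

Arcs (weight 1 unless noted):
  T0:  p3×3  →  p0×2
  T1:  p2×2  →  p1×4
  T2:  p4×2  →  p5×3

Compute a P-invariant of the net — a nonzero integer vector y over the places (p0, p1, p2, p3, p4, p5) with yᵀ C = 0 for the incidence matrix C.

Incidence matrix C (rows=places, cols=transitions):
       T0   T1   T2
   p0   2    0    0
   p1   0    4    0
   p2   0   -2    0
   p3  -3    0    0
   p4   0    0   -2
   p5   0    0    3

Candidate y = [0, 1, 2, 0, 0, 0]; check y·C column-wise:
  col T0: 0·2 + 1·0 + 2·0 + 0·-3 = 0
  col T1: 1·4 + 2·-2 = 0
  col T2: 1·0 + 2·0 + 0·-2 + 0·3 = 0

y = (p0:0, p1:1, p2:2, p3:0, p4:0, p5:0)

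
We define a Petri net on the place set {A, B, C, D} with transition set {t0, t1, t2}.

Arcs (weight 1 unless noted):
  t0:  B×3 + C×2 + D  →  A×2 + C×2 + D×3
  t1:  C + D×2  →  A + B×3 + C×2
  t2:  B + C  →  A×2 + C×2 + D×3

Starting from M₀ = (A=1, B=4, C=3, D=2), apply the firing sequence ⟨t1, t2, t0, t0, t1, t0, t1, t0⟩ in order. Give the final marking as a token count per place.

(A=14, B=0, C=7, D=7)

step 1: fire t1:  (A=1, B=4, C=3, D=2) → (A=2, B=7, C=4, D=0)
step 2: fire t2:  (A=2, B=7, C=4, D=0) → (A=4, B=6, C=5, D=3)
step 3: fire t0:  (A=4, B=6, C=5, D=3) → (A=6, B=3, C=5, D=5)
step 4: fire t0:  (A=6, B=3, C=5, D=5) → (A=8, B=0, C=5, D=7)
step 5: fire t1:  (A=8, B=0, C=5, D=7) → (A=9, B=3, C=6, D=5)
step 6: fire t0:  (A=9, B=3, C=6, D=5) → (A=11, B=0, C=6, D=7)
step 7: fire t1:  (A=11, B=0, C=6, D=7) → (A=12, B=3, C=7, D=5)
step 8: fire t0:  (A=12, B=3, C=7, D=5) → (A=14, B=0, C=7, D=7)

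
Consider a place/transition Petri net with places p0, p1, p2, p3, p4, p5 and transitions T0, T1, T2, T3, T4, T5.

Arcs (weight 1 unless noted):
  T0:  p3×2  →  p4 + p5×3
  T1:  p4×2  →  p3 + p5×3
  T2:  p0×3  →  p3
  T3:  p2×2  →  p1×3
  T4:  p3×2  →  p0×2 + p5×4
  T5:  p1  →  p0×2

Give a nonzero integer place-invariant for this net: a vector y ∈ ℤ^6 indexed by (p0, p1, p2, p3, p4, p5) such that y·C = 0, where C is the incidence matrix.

Incidence matrix C (rows=places, cols=transitions):
       T0   T1   T2   T3   T4   T5
   p0   0    0   -3    0    2    2
   p1   0    0    0    3    0   -1
   p2   0    0    0   -2    0    0
   p3  -2    1    1    0   -2    0
   p4   1   -2    0    0    0    0
   p5   3    3    0    0    4    0

Candidate y = [1, 2, 3, 3, 3, 1]; check y·C column-wise:
  col T0: 1·0 + 2·0 + 3·0 + 3·-2 + 3·1 + 1·3 = 0
  col T1: 1·0 + 2·0 + 3·0 + 3·1 + 3·-2 + 1·3 = 0
  col T2: 1·-3 + 2·0 + 3·0 + 3·1 + 3·0 + 1·0 = 0
  col T3: 1·0 + 2·3 + 3·-2 + 3·0 + 3·0 + 1·0 = 0
  col T4: 1·2 + 2·0 + 3·0 + 3·-2 + 3·0 + 1·4 = 0
  col T5: 1·2 + 2·-1 + 3·0 + 3·0 + 3·0 + 1·0 = 0

y = (p0:1, p1:2, p2:3, p3:3, p4:3, p5:1)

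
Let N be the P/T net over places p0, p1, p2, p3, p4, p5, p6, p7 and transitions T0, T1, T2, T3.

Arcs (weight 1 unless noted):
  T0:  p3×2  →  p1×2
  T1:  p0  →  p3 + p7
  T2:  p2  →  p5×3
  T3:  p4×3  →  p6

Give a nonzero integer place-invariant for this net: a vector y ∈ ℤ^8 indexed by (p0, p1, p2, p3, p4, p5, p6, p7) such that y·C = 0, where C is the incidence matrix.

y = (p0:1, p1:1, p2:0, p3:1, p4:0, p5:0, p6:0, p7:0)

Incidence matrix C (rows=places, cols=transitions):
       T0   T1   T2   T3
   p0   0   -1    0    0
   p1   2    0    0    0
   p2   0    0   -1    0
   p3  -2    1    0    0
   p4   0    0    0   -3
   p5   0    0    3    0
   p6   0    0    0    1
   p7   0    1    0    0

Candidate y = [1, 1, 0, 1, 0, 0, 0, 0]; check y·C column-wise:
  col T0: 1·0 + 1·2 + 1·-2 = 0
  col T1: 1·-1 + 1·0 + 1·1 + 0·1 = 0
  col T2: 1·0 + 1·0 + 0·-1 + 1·0 + 0·3 = 0
  col T3: 1·0 + 1·0 + 1·0 + 0·-3 + 0·1 = 0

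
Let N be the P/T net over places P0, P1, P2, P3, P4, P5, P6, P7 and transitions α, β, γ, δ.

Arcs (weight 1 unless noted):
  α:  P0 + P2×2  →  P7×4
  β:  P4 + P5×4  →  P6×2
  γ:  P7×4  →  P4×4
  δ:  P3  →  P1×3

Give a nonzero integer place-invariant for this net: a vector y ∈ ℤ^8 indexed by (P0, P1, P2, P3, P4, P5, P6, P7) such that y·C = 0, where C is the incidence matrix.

Incidence matrix C (rows=places, cols=transitions):
        α    β    γ    δ
   P0  -1    0    0    0
   P1   0    0    0    3
   P2  -2    0    0    0
   P3   0    0    0   -1
   P4   0   -1    4    0
   P5   0   -4    0    0
   P6   0    2    0    0
   P7   4    0   -4    0

Candidate y = [2, 0, -1, 0, 0, 0, 0, 0]; check y·C column-wise:
  col α: 2·-1 + -1·-2 + 0·4 = 0
  col β: 2·0 + -1·0 + 0·-1 + 0·-4 + 0·2 = 0
  col γ: 2·0 + -1·0 + 0·4 + 0·-4 = 0
  col δ: 2·0 + 0·3 + -1·0 + 0·-1 = 0

y = (P0:2, P1:0, P2:-1, P3:0, P4:0, P5:0, P6:0, P7:0)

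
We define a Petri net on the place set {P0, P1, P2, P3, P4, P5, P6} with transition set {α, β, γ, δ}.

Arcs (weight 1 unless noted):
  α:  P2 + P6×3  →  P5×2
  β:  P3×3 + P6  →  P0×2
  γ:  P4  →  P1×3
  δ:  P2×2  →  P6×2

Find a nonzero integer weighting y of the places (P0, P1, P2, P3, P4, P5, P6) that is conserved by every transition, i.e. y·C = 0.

Incidence matrix C (rows=places, cols=transitions):
        α    β    γ    δ
   P0   0    2    0    0
   P1   0    0    3    0
   P2  -1    0    0   -2
   P3   0   -3    0    0
   P4   0    0   -1    0
   P5   2    0    0    0
   P6  -3   -1    0    2

Candidate y = [3, 0, 0, 2, 0, 0, 0]; check y·C column-wise:
  col α: 3·0 + 0·-1 + 2·0 + 0·2 + 0·-3 = 0
  col β: 3·2 + 2·-3 + 0·-1 = 0
  col γ: 3·0 + 0·3 + 2·0 + 0·-1 = 0
  col δ: 3·0 + 0·-2 + 2·0 + 0·2 = 0

y = (P0:3, P1:0, P2:0, P3:2, P4:0, P5:0, P6:0)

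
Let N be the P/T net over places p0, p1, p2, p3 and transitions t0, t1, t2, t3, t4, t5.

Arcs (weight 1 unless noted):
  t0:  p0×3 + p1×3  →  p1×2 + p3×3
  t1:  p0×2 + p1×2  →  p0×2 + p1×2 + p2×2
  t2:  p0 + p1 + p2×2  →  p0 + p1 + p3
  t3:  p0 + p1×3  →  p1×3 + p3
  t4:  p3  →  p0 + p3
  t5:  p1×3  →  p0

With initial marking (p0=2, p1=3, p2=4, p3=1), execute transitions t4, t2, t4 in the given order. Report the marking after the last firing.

(p0=4, p1=3, p2=2, p3=2)

step 1: fire t4:  (p0=2, p1=3, p2=4, p3=1) → (p0=3, p1=3, p2=4, p3=1)
step 2: fire t2:  (p0=3, p1=3, p2=4, p3=1) → (p0=3, p1=3, p2=2, p3=2)
step 3: fire t4:  (p0=3, p1=3, p2=2, p3=2) → (p0=4, p1=3, p2=2, p3=2)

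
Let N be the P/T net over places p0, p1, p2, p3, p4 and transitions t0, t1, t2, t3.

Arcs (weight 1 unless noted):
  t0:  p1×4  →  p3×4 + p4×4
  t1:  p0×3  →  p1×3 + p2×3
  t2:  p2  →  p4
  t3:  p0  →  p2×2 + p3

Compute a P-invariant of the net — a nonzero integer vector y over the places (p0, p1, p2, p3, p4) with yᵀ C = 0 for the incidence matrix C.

Incidence matrix C (rows=places, cols=transitions):
       t0   t1   t2   t3
   p0   0   -3    0   -1
   p1  -4    3    0    0
   p2   0    3   -1    2
   p3   4    0    0    1
   p4   4    0    1    0

Candidate y = [1, 1, 0, 1, 0]; check y·C column-wise:
  col t0: 1·0 + 1·-4 + 1·4 + 0·4 = 0
  col t1: 1·-3 + 1·3 + 0·3 + 1·0 = 0
  col t2: 1·0 + 1·0 + 0·-1 + 1·0 + 0·1 = 0
  col t3: 1·-1 + 1·0 + 0·2 + 1·1 = 0

y = (p0:1, p1:1, p2:0, p3:1, p4:0)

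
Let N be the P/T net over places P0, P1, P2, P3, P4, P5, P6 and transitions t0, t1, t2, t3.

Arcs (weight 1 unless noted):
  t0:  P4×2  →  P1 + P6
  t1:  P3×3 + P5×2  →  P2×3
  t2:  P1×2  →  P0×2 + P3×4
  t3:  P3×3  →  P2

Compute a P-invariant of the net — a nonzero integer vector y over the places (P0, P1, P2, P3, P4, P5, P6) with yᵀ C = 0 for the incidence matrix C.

y = (P0:2, P1:2, P2:0, P3:0, P4:1, P5:0, P6:0)

Incidence matrix C (rows=places, cols=transitions):
       t0   t1   t2   t3
   P0   0    0    2    0
   P1   1    0   -2    0
   P2   0    3    0    1
   P3   0   -3    4   -3
   P4  -2    0    0    0
   P5   0   -2    0    0
   P6   1    0    0    0

Candidate y = [2, 2, 0, 0, 1, 0, 0]; check y·C column-wise:
  col t0: 2·0 + 2·1 + 1·-2 + 0·1 = 0
  col t1: 2·0 + 2·0 + 0·3 + 0·-3 + 1·0 + 0·-2 = 0
  col t2: 2·2 + 2·-2 + 0·4 + 1·0 = 0
  col t3: 2·0 + 2·0 + 0·1 + 0·-3 + 1·0 = 0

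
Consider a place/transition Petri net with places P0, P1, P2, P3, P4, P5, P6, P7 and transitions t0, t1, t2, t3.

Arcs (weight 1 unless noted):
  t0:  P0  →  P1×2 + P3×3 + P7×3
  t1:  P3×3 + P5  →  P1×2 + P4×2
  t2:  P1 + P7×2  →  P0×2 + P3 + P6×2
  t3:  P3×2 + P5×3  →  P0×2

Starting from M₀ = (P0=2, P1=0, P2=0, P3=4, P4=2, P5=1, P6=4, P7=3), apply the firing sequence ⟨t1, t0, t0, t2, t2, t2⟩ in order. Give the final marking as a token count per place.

(P0=6, P1=3, P2=0, P3=10, P4=4, P5=0, P6=10, P7=3)

step 1: fire t1:  (P0=2, P1=0, P2=0, P3=4, P4=2, P5=1, P6=4, P7=3) → (P0=2, P1=2, P2=0, P3=1, P4=4, P5=0, P6=4, P7=3)
step 2: fire t0:  (P0=2, P1=2, P2=0, P3=1, P4=4, P5=0, P6=4, P7=3) → (P0=1, P1=4, P2=0, P3=4, P4=4, P5=0, P6=4, P7=6)
step 3: fire t0:  (P0=1, P1=4, P2=0, P3=4, P4=4, P5=0, P6=4, P7=6) → (P0=0, P1=6, P2=0, P3=7, P4=4, P5=0, P6=4, P7=9)
step 4: fire t2:  (P0=0, P1=6, P2=0, P3=7, P4=4, P5=0, P6=4, P7=9) → (P0=2, P1=5, P2=0, P3=8, P4=4, P5=0, P6=6, P7=7)
step 5: fire t2:  (P0=2, P1=5, P2=0, P3=8, P4=4, P5=0, P6=6, P7=7) → (P0=4, P1=4, P2=0, P3=9, P4=4, P5=0, P6=8, P7=5)
step 6: fire t2:  (P0=4, P1=4, P2=0, P3=9, P4=4, P5=0, P6=8, P7=5) → (P0=6, P1=3, P2=0, P3=10, P4=4, P5=0, P6=10, P7=3)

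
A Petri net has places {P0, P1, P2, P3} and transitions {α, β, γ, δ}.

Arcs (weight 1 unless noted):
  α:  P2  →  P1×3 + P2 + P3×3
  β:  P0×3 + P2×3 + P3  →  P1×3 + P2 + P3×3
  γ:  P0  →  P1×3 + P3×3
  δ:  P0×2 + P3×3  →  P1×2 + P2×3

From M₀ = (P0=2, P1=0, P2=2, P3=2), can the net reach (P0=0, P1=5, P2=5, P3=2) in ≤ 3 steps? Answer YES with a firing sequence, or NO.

step 1: fire α:  (P0=2, P1=0, P2=2, P3=2) → (P0=2, P1=3, P2=2, P3=5)
step 2: fire δ:  (P0=2, P1=3, P2=2, P3=5) → (P0=0, P1=5, P2=5, P3=2)

YES — reachable via ⟨α, δ⟩ (2 firings)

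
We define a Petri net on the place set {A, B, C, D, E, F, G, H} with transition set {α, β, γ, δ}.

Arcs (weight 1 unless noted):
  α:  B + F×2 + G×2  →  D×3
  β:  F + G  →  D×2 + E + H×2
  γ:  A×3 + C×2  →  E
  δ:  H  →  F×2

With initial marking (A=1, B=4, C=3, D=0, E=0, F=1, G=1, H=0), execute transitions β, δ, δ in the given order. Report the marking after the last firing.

step 1: fire β:  (A=1, B=4, C=3, D=0, E=0, F=1, G=1, H=0) → (A=1, B=4, C=3, D=2, E=1, F=0, G=0, H=2)
step 2: fire δ:  (A=1, B=4, C=3, D=2, E=1, F=0, G=0, H=2) → (A=1, B=4, C=3, D=2, E=1, F=2, G=0, H=1)
step 3: fire δ:  (A=1, B=4, C=3, D=2, E=1, F=2, G=0, H=1) → (A=1, B=4, C=3, D=2, E=1, F=4, G=0, H=0)

(A=1, B=4, C=3, D=2, E=1, F=4, G=0, H=0)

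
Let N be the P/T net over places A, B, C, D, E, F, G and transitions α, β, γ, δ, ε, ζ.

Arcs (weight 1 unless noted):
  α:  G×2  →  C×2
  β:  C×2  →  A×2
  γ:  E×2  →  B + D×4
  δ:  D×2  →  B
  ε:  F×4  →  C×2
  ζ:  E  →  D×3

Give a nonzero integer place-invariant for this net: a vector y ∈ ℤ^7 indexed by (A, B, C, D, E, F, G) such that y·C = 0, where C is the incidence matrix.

y = (A:0, B:2, C:0, D:1, E:3, F:0, G:0)

Incidence matrix C (rows=places, cols=transitions):
        α    β    γ    δ    ε    ζ
    A   0    2    0    0    0    0
    B   0    0    1    1    0    0
    C   2   -2    0    0    2    0
    D   0    0    4   -2    0    3
    E   0    0   -2    0    0   -1
    F   0    0    0    0   -4    0
    G  -2    0    0    0    0    0

Candidate y = [0, 2, 0, 1, 3, 0, 0]; check y·C column-wise:
  col α: 2·0 + 0·2 + 1·0 + 3·0 + 0·-2 = 0
  col β: 0·2 + 2·0 + 0·-2 + 1·0 + 3·0 = 0
  col γ: 2·1 + 1·4 + 3·-2 = 0
  col δ: 2·1 + 1·-2 + 3·0 = 0
  col ε: 2·0 + 0·2 + 1·0 + 3·0 + 0·-4 = 0
  col ζ: 2·0 + 1·3 + 3·-1 = 0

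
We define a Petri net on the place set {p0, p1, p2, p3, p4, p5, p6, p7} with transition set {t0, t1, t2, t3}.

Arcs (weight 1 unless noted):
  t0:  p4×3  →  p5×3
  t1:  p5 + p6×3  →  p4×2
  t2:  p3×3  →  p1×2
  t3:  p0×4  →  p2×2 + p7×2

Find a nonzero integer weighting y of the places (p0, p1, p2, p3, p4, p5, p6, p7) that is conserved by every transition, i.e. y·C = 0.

Incidence matrix C (rows=places, cols=transitions):
       t0   t1   t2   t3
   p0   0    0    0   -4
   p1   0    0    2    0
   p2   0    0    0    2
   p3   0    0   -3    0
   p4  -3    2    0    0
   p5   3   -1    0    0
   p6   0   -3    0    0
   p7   0    0    0    2

Candidate y = [1, 0, 2, 0, 0, 0, 0, 0]; check y·C column-wise:
  col t0: 1·0 + 2·0 + 0·-3 + 0·3 = 0
  col t1: 1·0 + 2·0 + 0·2 + 0·-1 + 0·-3 = 0
  col t2: 1·0 + 0·2 + 2·0 + 0·-3 = 0
  col t3: 1·-4 + 2·2 + 0·2 = 0

y = (p0:1, p1:0, p2:2, p3:0, p4:0, p5:0, p6:0, p7:0)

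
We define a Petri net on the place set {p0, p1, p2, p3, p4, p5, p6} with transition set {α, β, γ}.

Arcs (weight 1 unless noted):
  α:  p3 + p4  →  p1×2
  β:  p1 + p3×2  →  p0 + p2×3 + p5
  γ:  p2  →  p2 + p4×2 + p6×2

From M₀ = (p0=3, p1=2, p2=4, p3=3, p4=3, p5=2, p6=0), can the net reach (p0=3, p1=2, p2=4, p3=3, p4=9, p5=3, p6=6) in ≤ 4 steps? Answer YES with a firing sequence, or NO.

depth 0: 1 marking
depth 1: 4 markings reached so far
depth 2: 9 markings reached so far
depth 3: 15 markings reached so far
depth 4: 21 markings reached so far
target is not among the 21 markings reachable within 4 steps

NO — not reachable within 4 firings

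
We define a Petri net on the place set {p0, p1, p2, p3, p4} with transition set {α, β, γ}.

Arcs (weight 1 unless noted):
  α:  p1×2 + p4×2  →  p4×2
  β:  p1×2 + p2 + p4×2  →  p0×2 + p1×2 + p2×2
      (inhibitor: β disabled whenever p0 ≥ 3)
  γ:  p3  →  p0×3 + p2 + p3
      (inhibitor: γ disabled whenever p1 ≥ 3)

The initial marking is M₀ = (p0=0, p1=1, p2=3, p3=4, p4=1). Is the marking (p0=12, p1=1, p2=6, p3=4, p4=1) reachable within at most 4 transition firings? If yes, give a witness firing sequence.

NO — not reachable within 4 firings

depth 0: 1 marking
depth 1: 2 markings reached so far
depth 2: 3 markings reached so far
depth 3: 4 markings reached so far
depth 4: 5 markings reached so far
target is not among the 5 markings reachable within 4 steps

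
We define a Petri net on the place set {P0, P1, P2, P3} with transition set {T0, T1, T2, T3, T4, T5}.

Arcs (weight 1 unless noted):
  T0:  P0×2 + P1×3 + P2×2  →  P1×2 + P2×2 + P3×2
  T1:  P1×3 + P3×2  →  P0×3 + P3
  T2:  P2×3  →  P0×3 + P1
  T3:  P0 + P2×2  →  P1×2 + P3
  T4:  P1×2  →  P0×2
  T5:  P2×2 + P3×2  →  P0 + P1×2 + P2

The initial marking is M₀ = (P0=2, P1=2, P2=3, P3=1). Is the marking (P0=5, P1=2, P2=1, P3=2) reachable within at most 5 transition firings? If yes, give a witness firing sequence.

depth 0: 1 marking
depth 1: 4 markings reached so far
depth 2: 7 markings reached so far
depth 3: 8 markings reached so far
depth 4: 8 markings reached so far
(frontier empty at depth 4; search complete)
target is not among the 8 markings reachable within 5 steps

NO — not reachable within 5 firings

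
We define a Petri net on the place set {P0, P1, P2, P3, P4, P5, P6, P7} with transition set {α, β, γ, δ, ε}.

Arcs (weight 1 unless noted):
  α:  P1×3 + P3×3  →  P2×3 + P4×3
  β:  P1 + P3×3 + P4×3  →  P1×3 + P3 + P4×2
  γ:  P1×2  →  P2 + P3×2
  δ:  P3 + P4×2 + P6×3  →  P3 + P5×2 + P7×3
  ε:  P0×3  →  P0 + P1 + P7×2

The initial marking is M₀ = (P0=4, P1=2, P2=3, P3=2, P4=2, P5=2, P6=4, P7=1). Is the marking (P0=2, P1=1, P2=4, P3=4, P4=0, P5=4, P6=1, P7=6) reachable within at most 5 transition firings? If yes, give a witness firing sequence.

YES — reachable via ⟨γ, δ, ε⟩ (3 firings)

step 1: fire γ:  (P0=4, P1=2, P2=3, P3=2, P4=2, P5=2, P6=4, P7=1) → (P0=4, P1=0, P2=4, P3=4, P4=2, P5=2, P6=4, P7=1)
step 2: fire δ:  (P0=4, P1=0, P2=4, P3=4, P4=2, P5=2, P6=4, P7=1) → (P0=4, P1=0, P2=4, P3=4, P4=0, P5=4, P6=1, P7=4)
step 3: fire ε:  (P0=4, P1=0, P2=4, P3=4, P4=0, P5=4, P6=1, P7=4) → (P0=2, P1=1, P2=4, P3=4, P4=0, P5=4, P6=1, P7=6)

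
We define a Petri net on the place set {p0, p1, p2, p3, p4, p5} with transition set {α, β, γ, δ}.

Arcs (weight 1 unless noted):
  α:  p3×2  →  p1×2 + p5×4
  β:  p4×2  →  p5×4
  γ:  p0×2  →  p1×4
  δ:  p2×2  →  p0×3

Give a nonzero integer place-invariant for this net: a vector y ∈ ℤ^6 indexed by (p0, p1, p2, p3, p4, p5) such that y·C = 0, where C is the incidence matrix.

Incidence matrix C (rows=places, cols=transitions):
        α    β    γ    δ
   p0   0    0   -2    3
   p1   2    0    4    0
   p2   0    0    0   -2
   p3  -2    0    0    0
   p4   0   -2    0    0
   p5   4    4    0    0

Candidate y = [2, 1, 3, 1, 0, 0]; check y·C column-wise:
  col α: 2·0 + 1·2 + 3·0 + 1·-2 + 0·4 = 0
  col β: 2·0 + 1·0 + 3·0 + 1·0 + 0·-2 + 0·4 = 0
  col γ: 2·-2 + 1·4 + 3·0 + 1·0 = 0
  col δ: 2·3 + 1·0 + 3·-2 + 1·0 = 0

y = (p0:2, p1:1, p2:3, p3:1, p4:0, p5:0)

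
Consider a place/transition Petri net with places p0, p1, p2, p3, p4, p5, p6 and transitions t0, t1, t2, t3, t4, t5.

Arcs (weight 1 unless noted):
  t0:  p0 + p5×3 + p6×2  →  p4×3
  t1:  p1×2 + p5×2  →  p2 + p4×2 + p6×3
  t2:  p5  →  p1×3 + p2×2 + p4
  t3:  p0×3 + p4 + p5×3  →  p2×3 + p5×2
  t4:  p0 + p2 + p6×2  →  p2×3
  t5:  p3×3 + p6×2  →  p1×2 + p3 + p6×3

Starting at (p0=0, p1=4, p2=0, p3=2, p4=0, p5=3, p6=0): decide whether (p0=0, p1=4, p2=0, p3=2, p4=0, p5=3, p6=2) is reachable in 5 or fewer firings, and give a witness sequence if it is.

depth 0: 1 marking
depth 1: 3 markings reached so far
depth 2: 5 markings reached so far
depth 3: 6 markings reached so far
depth 4: 6 markings reached so far
(frontier empty at depth 4; search complete)
target is not among the 6 markings reachable within 5 steps

NO — not reachable within 5 firings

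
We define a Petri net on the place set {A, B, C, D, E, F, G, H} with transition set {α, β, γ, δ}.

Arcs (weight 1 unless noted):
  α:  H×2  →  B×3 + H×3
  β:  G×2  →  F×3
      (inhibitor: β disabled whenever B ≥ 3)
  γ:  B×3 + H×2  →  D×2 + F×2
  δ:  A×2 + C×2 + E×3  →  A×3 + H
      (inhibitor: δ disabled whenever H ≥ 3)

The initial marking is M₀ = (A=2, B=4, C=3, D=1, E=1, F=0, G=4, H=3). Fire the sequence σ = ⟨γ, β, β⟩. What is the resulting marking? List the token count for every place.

(A=2, B=1, C=3, D=3, E=1, F=8, G=0, H=1)

step 1: fire γ:  (A=2, B=4, C=3, D=1, E=1, F=0, G=4, H=3) → (A=2, B=1, C=3, D=3, E=1, F=2, G=4, H=1)
step 2: fire β:  (A=2, B=1, C=3, D=3, E=1, F=2, G=4, H=1) → (A=2, B=1, C=3, D=3, E=1, F=5, G=2, H=1)
step 3: fire β:  (A=2, B=1, C=3, D=3, E=1, F=5, G=2, H=1) → (A=2, B=1, C=3, D=3, E=1, F=8, G=0, H=1)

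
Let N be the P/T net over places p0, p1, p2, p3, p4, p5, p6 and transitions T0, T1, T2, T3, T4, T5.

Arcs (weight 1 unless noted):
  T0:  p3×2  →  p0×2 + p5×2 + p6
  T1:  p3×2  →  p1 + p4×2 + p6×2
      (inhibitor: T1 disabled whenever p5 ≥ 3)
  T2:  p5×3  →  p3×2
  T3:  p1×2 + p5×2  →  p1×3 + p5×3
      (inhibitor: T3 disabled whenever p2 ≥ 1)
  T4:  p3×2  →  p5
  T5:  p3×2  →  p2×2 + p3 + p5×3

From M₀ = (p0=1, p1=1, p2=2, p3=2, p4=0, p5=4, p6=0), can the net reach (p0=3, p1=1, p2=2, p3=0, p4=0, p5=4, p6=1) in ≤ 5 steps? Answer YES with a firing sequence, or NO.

YES — reachable via ⟨T0, T2, T4⟩ (3 firings)

step 1: fire T0:  (p0=1, p1=1, p2=2, p3=2, p4=0, p5=4, p6=0) → (p0=3, p1=1, p2=2, p3=0, p4=0, p5=6, p6=1)
step 2: fire T2:  (p0=3, p1=1, p2=2, p3=0, p4=0, p5=6, p6=1) → (p0=3, p1=1, p2=2, p3=2, p4=0, p5=3, p6=1)
step 3: fire T4:  (p0=3, p1=1, p2=2, p3=2, p4=0, p5=3, p6=1) → (p0=3, p1=1, p2=2, p3=0, p4=0, p5=4, p6=1)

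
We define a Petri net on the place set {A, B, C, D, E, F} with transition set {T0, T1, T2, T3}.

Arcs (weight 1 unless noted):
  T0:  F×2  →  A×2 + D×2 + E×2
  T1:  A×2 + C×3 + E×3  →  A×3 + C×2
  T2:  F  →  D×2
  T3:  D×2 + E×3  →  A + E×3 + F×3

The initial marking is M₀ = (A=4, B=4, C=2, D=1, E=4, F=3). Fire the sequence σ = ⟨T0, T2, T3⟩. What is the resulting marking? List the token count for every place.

(A=7, B=4, C=2, D=3, E=6, F=3)

step 1: fire T0:  (A=4, B=4, C=2, D=1, E=4, F=3) → (A=6, B=4, C=2, D=3, E=6, F=1)
step 2: fire T2:  (A=6, B=4, C=2, D=3, E=6, F=1) → (A=6, B=4, C=2, D=5, E=6, F=0)
step 3: fire T3:  (A=6, B=4, C=2, D=5, E=6, F=0) → (A=7, B=4, C=2, D=3, E=6, F=3)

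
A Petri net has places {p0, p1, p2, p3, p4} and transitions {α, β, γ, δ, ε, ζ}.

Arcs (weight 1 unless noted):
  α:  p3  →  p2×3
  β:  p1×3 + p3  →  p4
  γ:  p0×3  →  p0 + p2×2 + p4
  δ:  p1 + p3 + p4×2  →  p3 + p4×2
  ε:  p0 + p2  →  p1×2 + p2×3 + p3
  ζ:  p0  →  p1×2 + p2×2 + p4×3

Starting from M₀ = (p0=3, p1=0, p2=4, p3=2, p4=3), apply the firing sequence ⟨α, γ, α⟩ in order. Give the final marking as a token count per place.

step 1: fire α:  (p0=3, p1=0, p2=4, p3=2, p4=3) → (p0=3, p1=0, p2=7, p3=1, p4=3)
step 2: fire γ:  (p0=3, p1=0, p2=7, p3=1, p4=3) → (p0=1, p1=0, p2=9, p3=1, p4=4)
step 3: fire α:  (p0=1, p1=0, p2=9, p3=1, p4=4) → (p0=1, p1=0, p2=12, p3=0, p4=4)

(p0=1, p1=0, p2=12, p3=0, p4=4)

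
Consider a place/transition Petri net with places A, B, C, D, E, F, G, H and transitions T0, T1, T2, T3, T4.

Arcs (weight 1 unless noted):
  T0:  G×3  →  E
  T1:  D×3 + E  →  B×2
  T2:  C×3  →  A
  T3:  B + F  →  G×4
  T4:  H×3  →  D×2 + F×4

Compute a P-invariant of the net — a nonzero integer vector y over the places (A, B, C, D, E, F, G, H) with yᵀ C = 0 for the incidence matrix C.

Incidence matrix C (rows=places, cols=transitions):
       T0   T1   T2   T3   T4
    A   0    0    1    0    0
    B   0    2    0   -1    0
    C   0    0   -3    0    0
    D   0   -3    0    0    2
    E   1   -1    0    0    0
    F   0    0    0   -1    4
    G  -3    0    0    4    0
    H   0    0    0    0   -3

Candidate y = [3, 0, 1, 0, 0, 0, 0, 0]; check y·C column-wise:
  col T0: 3·0 + 1·0 + 0·1 + 0·-3 = 0
  col T1: 3·0 + 0·2 + 1·0 + 0·-3 + 0·-1 = 0
  col T2: 3·1 + 1·-3 = 0
  col T3: 3·0 + 0·-1 + 1·0 + 0·-1 + 0·4 = 0
  col T4: 3·0 + 1·0 + 0·2 + 0·4 + 0·-3 = 0

y = (A:3, B:0, C:1, D:0, E:0, F:0, G:0, H:0)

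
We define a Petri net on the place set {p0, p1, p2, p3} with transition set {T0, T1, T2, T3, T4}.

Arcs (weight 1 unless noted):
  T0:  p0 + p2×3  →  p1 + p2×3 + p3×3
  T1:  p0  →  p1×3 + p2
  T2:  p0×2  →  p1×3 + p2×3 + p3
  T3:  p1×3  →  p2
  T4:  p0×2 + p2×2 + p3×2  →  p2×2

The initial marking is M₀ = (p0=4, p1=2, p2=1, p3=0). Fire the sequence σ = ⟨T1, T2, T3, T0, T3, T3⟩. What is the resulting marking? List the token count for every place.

(p0=0, p1=0, p2=8, p3=4)

step 1: fire T1:  (p0=4, p1=2, p2=1, p3=0) → (p0=3, p1=5, p2=2, p3=0)
step 2: fire T2:  (p0=3, p1=5, p2=2, p3=0) → (p0=1, p1=8, p2=5, p3=1)
step 3: fire T3:  (p0=1, p1=8, p2=5, p3=1) → (p0=1, p1=5, p2=6, p3=1)
step 4: fire T0:  (p0=1, p1=5, p2=6, p3=1) → (p0=0, p1=6, p2=6, p3=4)
step 5: fire T3:  (p0=0, p1=6, p2=6, p3=4) → (p0=0, p1=3, p2=7, p3=4)
step 6: fire T3:  (p0=0, p1=3, p2=7, p3=4) → (p0=0, p1=0, p2=8, p3=4)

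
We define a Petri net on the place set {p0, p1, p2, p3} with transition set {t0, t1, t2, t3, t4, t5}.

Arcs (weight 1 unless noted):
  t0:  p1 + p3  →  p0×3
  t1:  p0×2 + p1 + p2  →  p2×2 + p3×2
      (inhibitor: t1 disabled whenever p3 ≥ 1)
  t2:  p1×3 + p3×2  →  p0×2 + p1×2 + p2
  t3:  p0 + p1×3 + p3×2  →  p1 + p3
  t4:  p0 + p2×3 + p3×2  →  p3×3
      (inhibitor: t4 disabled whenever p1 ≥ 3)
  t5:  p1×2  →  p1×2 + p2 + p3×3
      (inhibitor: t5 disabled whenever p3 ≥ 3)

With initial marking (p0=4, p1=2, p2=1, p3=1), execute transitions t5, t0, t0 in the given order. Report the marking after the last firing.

(p0=10, p1=0, p2=2, p3=2)

step 1: fire t5:  (p0=4, p1=2, p2=1, p3=1) → (p0=4, p1=2, p2=2, p3=4)
step 2: fire t0:  (p0=4, p1=2, p2=2, p3=4) → (p0=7, p1=1, p2=2, p3=3)
step 3: fire t0:  (p0=7, p1=1, p2=2, p3=3) → (p0=10, p1=0, p2=2, p3=2)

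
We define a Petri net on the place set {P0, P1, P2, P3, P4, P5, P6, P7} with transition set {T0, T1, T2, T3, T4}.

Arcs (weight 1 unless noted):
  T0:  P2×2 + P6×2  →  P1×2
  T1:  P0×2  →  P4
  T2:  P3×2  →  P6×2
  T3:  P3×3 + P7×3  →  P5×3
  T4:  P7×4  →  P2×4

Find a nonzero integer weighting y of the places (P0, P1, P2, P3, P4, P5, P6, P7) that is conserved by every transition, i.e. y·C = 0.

y = (P0:1, P1:0, P2:0, P3:0, P4:2, P5:0, P6:0, P7:0)

Incidence matrix C (rows=places, cols=transitions):
       T0   T1   T2   T3   T4
   P0   0   -2    0    0    0
   P1   2    0    0    0    0
   P2  -2    0    0    0    4
   P3   0    0   -2   -3    0
   P4   0    1    0    0    0
   P5   0    0    0    3    0
   P6  -2    0    2    0    0
   P7   0    0    0   -3   -4

Candidate y = [1, 0, 0, 0, 2, 0, 0, 0]; check y·C column-wise:
  col T0: 1·0 + 0·2 + 0·-2 + 2·0 + 0·-2 = 0
  col T1: 1·-2 + 2·1 = 0
  col T2: 1·0 + 0·-2 + 2·0 + 0·2 = 0
  col T3: 1·0 + 0·-3 + 2·0 + 0·3 + 0·-3 = 0
  col T4: 1·0 + 0·4 + 2·0 + 0·-4 = 0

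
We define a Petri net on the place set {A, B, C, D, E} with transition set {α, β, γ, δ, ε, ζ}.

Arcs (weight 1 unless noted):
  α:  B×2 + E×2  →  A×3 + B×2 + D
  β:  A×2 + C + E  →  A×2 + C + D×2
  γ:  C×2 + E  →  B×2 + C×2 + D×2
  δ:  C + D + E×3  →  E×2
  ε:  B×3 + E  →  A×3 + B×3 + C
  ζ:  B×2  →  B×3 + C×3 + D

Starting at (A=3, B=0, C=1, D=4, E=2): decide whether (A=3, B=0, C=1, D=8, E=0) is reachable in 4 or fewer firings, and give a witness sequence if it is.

step 1: fire β:  (A=3, B=0, C=1, D=4, E=2) → (A=3, B=0, C=1, D=6, E=1)
step 2: fire β:  (A=3, B=0, C=1, D=6, E=1) → (A=3, B=0, C=1, D=8, E=0)

YES — reachable via ⟨β, β⟩ (2 firings)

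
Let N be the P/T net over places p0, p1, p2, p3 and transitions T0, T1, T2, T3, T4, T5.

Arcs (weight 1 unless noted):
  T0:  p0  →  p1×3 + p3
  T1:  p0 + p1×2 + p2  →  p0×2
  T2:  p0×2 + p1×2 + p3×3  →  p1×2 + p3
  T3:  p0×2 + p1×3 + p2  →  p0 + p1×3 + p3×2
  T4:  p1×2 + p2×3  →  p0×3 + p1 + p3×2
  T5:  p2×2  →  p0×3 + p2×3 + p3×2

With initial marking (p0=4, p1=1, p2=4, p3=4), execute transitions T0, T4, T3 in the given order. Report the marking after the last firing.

step 1: fire T0:  (p0=4, p1=1, p2=4, p3=4) → (p0=3, p1=4, p2=4, p3=5)
step 2: fire T4:  (p0=3, p1=4, p2=4, p3=5) → (p0=6, p1=3, p2=1, p3=7)
step 3: fire T3:  (p0=6, p1=3, p2=1, p3=7) → (p0=5, p1=3, p2=0, p3=9)

(p0=5, p1=3, p2=0, p3=9)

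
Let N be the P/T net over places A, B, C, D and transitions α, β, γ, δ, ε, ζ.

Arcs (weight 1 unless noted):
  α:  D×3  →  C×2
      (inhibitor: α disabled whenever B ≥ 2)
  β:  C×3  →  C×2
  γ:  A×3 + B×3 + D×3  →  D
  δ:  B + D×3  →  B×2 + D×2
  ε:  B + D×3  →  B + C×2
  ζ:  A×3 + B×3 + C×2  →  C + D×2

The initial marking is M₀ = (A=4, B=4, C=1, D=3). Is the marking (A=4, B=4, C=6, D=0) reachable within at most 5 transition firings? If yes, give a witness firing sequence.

depth 0: 1 marking
depth 1: 4 markings reached so far
depth 2: 6 markings reached so far
depth 3: 7 markings reached so far
depth 4: 7 markings reached so far
(frontier empty at depth 4; search complete)
target is not among the 7 markings reachable within 5 steps

NO — not reachable within 5 firings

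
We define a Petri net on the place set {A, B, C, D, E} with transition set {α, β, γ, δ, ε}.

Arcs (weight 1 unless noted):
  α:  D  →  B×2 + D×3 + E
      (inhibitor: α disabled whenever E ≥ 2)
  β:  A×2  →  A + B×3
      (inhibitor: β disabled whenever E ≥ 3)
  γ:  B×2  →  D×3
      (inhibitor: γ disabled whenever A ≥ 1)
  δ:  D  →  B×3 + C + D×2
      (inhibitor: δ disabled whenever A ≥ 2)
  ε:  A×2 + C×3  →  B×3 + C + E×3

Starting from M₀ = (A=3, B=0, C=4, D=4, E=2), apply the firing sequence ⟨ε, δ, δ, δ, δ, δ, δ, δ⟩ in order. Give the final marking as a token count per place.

step 1: fire ε:  (A=3, B=0, C=4, D=4, E=2) → (A=1, B=3, C=2, D=4, E=5)
step 2: fire δ:  (A=1, B=3, C=2, D=4, E=5) → (A=1, B=6, C=3, D=5, E=5)
step 3: fire δ:  (A=1, B=6, C=3, D=5, E=5) → (A=1, B=9, C=4, D=6, E=5)
step 4: fire δ:  (A=1, B=9, C=4, D=6, E=5) → (A=1, B=12, C=5, D=7, E=5)
step 5: fire δ:  (A=1, B=12, C=5, D=7, E=5) → (A=1, B=15, C=6, D=8, E=5)
step 6: fire δ:  (A=1, B=15, C=6, D=8, E=5) → (A=1, B=18, C=7, D=9, E=5)
step 7: fire δ:  (A=1, B=18, C=7, D=9, E=5) → (A=1, B=21, C=8, D=10, E=5)
step 8: fire δ:  (A=1, B=21, C=8, D=10, E=5) → (A=1, B=24, C=9, D=11, E=5)

(A=1, B=24, C=9, D=11, E=5)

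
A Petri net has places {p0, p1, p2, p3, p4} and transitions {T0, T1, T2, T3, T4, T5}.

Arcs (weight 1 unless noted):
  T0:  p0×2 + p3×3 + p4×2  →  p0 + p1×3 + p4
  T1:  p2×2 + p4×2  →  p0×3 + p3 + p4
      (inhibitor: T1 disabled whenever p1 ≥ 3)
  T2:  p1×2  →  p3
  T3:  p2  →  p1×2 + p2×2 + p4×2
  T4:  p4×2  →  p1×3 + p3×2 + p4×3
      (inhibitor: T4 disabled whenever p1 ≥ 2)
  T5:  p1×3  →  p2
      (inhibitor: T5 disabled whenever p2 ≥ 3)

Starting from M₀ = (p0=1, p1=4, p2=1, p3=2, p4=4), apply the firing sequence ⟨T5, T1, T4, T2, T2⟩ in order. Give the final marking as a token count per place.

(p0=4, p1=0, p2=0, p3=7, p4=4)

step 1: fire T5:  (p0=1, p1=4, p2=1, p3=2, p4=4) → (p0=1, p1=1, p2=2, p3=2, p4=4)
step 2: fire T1:  (p0=1, p1=1, p2=2, p3=2, p4=4) → (p0=4, p1=1, p2=0, p3=3, p4=3)
step 3: fire T4:  (p0=4, p1=1, p2=0, p3=3, p4=3) → (p0=4, p1=4, p2=0, p3=5, p4=4)
step 4: fire T2:  (p0=4, p1=4, p2=0, p3=5, p4=4) → (p0=4, p1=2, p2=0, p3=6, p4=4)
step 5: fire T2:  (p0=4, p1=2, p2=0, p3=6, p4=4) → (p0=4, p1=0, p2=0, p3=7, p4=4)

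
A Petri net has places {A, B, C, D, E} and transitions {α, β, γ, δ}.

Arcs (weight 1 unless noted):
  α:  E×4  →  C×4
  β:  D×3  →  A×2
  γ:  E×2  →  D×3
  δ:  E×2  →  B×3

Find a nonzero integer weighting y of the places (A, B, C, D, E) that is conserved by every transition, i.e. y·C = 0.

Incidence matrix C (rows=places, cols=transitions):
        α    β    γ    δ
    A   0    2    0    0
    B   0    0    0    3
    C   4    0    0    0
    D   0   -3    3    0
    E  -4    0   -2   -2

Candidate y = [3, 2, 3, 2, 3]; check y·C column-wise:
  col α: 3·0 + 2·0 + 3·4 + 2·0 + 3·-4 = 0
  col β: 3·2 + 2·0 + 3·0 + 2·-3 + 3·0 = 0
  col γ: 3·0 + 2·0 + 3·0 + 2·3 + 3·-2 = 0
  col δ: 3·0 + 2·3 + 3·0 + 2·0 + 3·-2 = 0

y = (A:3, B:2, C:3, D:2, E:3)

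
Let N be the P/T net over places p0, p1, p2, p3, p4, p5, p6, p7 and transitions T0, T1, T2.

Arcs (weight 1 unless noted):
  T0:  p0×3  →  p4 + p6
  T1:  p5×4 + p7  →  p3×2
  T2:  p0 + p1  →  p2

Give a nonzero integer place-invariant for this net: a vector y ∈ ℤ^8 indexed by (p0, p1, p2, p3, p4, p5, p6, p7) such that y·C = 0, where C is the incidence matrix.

Incidence matrix C (rows=places, cols=transitions):
       T0   T1   T2
   p0  -3    0   -1
   p1   0    0   -1
   p2   0    0    1
   p3   0    2    0
   p4   1    0    0
   p5   0   -4    0
   p6   1    0    0
   p7   0   -1    0

Candidate y = [0, 1, 1, 0, 0, 0, 0, 0]; check y·C column-wise:
  col T0: 0·-3 + 1·0 + 1·0 + 0·1 + 0·1 = 0
  col T1: 1·0 + 1·0 + 0·2 + 0·-4 + 0·-1 = 0
  col T2: 0·-1 + 1·-1 + 1·1 = 0

y = (p0:0, p1:1, p2:1, p3:0, p4:0, p5:0, p6:0, p7:0)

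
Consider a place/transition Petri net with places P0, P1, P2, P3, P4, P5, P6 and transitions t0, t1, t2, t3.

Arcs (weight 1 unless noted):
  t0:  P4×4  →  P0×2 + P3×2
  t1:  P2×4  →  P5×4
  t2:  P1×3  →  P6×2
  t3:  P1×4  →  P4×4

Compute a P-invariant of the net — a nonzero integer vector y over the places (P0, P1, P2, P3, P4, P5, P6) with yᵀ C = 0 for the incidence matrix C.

Incidence matrix C (rows=places, cols=transitions):
       t0   t1   t2   t3
   P0   2    0    0    0
   P1   0    0   -3   -4
   P2   0   -4    0    0
   P3   2    0    0    0
   P4  -4    0    0    4
   P5   0    4    0    0
   P6   0    0    2    0

Candidate y = [1, 0, 0, -1, 0, 0, 0]; check y·C column-wise:
  col t0: 1·2 + -1·2 + 0·-4 = 0
  col t1: 1·0 + 0·-4 + -1·0 + 0·4 = 0
  col t2: 1·0 + 0·-3 + -1·0 + 0·2 = 0
  col t3: 1·0 + 0·-4 + -1·0 + 0·4 = 0

y = (P0:1, P1:0, P2:0, P3:-1, P4:0, P5:0, P6:0)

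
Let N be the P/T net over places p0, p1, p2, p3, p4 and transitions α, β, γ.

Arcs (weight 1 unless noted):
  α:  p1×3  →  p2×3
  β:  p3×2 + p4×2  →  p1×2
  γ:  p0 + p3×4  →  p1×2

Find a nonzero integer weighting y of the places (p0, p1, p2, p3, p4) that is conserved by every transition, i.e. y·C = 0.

Incidence matrix C (rows=places, cols=transitions):
        α    β    γ
   p0   0    0   -1
   p1  -3    2    2
   p2   3    0    0
   p3   0   -2   -4
   p4   0   -2    0

Candidate y = [2, -1, -1, -1, 0]; check y·C column-wise:
  col α: 2·0 + -1·-3 + -1·3 + -1·0 = 0
  col β: 2·0 + -1·2 + -1·0 + -1·-2 + 0·-2 = 0
  col γ: 2·-1 + -1·2 + -1·0 + -1·-4 = 0

y = (p0:2, p1:-1, p2:-1, p3:-1, p4:0)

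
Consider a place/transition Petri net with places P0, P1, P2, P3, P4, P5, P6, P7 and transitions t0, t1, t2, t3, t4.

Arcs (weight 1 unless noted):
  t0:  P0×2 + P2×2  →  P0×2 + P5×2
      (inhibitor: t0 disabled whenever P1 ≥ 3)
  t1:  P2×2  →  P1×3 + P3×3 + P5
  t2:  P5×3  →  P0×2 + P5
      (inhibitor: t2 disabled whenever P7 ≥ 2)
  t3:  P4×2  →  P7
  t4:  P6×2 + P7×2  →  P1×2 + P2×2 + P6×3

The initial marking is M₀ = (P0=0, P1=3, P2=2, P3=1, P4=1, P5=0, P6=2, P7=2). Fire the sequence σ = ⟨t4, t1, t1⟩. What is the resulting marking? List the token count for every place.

(P0=0, P1=11, P2=0, P3=7, P4=1, P5=2, P6=3, P7=0)

step 1: fire t4:  (P0=0, P1=3, P2=2, P3=1, P4=1, P5=0, P6=2, P7=2) → (P0=0, P1=5, P2=4, P3=1, P4=1, P5=0, P6=3, P7=0)
step 2: fire t1:  (P0=0, P1=5, P2=4, P3=1, P4=1, P5=0, P6=3, P7=0) → (P0=0, P1=8, P2=2, P3=4, P4=1, P5=1, P6=3, P7=0)
step 3: fire t1:  (P0=0, P1=8, P2=2, P3=4, P4=1, P5=1, P6=3, P7=0) → (P0=0, P1=11, P2=0, P3=7, P4=1, P5=2, P6=3, P7=0)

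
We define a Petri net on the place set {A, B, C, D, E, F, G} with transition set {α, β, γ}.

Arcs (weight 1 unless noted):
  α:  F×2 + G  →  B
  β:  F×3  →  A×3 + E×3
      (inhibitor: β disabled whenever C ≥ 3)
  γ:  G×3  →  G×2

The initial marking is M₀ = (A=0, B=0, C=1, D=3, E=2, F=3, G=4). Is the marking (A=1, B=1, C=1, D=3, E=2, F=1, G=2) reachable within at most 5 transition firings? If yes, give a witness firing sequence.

NO — not reachable within 5 firings

depth 0: 1 marking
depth 1: 4 markings reached so far
depth 2: 7 markings reached so far
depth 3: 9 markings reached so far
depth 4: 9 markings reached so far
(frontier empty at depth 4; search complete)
target is not among the 9 markings reachable within 5 steps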